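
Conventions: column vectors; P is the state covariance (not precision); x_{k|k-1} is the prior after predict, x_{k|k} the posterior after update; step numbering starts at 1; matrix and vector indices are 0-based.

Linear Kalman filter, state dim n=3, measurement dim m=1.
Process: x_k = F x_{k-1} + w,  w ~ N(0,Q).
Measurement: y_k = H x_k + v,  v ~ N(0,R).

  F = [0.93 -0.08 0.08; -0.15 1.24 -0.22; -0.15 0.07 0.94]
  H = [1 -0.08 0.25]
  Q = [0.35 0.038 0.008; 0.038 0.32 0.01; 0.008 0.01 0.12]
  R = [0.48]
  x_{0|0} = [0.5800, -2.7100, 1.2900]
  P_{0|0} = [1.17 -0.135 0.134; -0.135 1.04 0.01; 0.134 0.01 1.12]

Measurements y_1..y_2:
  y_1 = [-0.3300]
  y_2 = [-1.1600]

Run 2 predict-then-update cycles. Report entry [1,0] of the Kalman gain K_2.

step 1: x^-=[0.8594, -3.7312, 0.9359]  P^-=[1.4157 -0.4333 0.0276; -0.4333 2.0532 -0.0815; 0.0276 -0.0815 1.1074]  S=[2.0644]  K=[0.7059; -0.2993; 0.1506]  nu=[-1.7219]  x^+=[-0.3560, -3.2158, 0.6765]  P^+=[0.3870 0.0029 -0.1919; 0.0029 1.8683 0.0116; -0.1919 0.0116 1.0606]
step 2: x^-=[-0.0197, -4.0831, 0.4642]  P^-=[0.6744 -0.1737 -0.1427; -0.1737 3.2327 -0.0049; -0.1427 -0.0049 1.1306]  S=[1.2023]  K=[0.5428; -0.3606; 0.1167]  nu=[-1.5830]  x^+=[-0.8789, -3.5123, 0.2795]  P^+=[0.3202 0.0616 -0.2189; 0.0616 3.0763 0.0457; -0.2189 0.0457 1.1142]

K[1,0] = -0.3606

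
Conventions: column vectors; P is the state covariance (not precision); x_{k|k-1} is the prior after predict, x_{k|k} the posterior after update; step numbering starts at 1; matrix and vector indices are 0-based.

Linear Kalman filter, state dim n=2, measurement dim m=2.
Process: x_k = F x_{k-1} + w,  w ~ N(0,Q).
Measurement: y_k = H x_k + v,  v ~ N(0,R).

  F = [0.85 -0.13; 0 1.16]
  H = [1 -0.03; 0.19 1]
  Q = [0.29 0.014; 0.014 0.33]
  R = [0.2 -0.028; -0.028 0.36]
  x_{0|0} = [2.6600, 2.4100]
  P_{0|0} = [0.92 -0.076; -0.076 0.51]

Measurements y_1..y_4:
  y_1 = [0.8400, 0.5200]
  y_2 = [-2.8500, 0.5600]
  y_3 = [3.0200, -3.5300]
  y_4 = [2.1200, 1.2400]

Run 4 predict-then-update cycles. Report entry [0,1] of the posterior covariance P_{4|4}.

P_post[0,1] = -0.0293

step 1: x^-=[1.9477, 2.7956]  P^-=[0.9801 -0.1378; -0.1378 1.0163]  S=[1.1893 -0.0093; -0.0093 1.3593]  K=[0.8279 0.0413; -0.1358 0.7275]  nu=[-1.0238, -2.6457]  x^+=[0.9909, 1.0101]  P^+=[0.1632 -0.0393; -0.0393 0.2732]
step 2: x^-=[0.7109, 1.1717]  P^-=[0.4213 -0.0660; -0.0660 0.6976]  S=[0.6258 -0.0345; -0.0345 1.0477]  K=[0.6782 0.0357; -0.1030 0.6504]  nu=[-3.5258, -0.7468]  x^+=[-1.7071, 1.0492]  P^+=[0.1337 -0.0315; -0.0315 0.2430]
step 3: x^-=[-1.5874, 1.2170]  P^-=[0.3977 -0.0537; -0.0537 0.6570]  S=[0.6015 -0.0256; -0.0256 1.0110]  K=[0.6655 0.0384; -0.0950 0.6374]  nu=[4.6439, -4.4454]  x^+=[1.3321, -2.0576]  P^+=[0.1311 -0.0297; -0.0297 0.2378]
step 4: x^-=[1.3998, -2.3869]  P^-=[0.3953 -0.0512; -0.0512 0.6499]  S=[0.5990 -0.0232; -0.0232 1.0048]  K=[0.6641 0.0392; -0.0933 0.6350]  nu=[0.6486, 3.3609]  x^+=[1.9623, -0.3131]  P^+=[0.1308 -0.0293; -0.0293 0.2368]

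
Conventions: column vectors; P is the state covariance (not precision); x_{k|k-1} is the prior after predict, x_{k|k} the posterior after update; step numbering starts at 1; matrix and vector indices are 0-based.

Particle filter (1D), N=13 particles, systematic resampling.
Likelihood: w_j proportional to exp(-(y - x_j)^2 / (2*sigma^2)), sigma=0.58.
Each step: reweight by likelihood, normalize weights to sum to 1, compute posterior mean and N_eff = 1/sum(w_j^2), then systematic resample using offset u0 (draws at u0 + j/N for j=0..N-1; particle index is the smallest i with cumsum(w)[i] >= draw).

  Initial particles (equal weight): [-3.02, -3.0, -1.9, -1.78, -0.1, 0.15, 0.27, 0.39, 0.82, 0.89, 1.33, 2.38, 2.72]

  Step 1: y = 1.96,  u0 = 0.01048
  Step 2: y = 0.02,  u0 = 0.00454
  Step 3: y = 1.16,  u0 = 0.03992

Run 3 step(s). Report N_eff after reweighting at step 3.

step 1: w=[0.0000, 0.0000, 0.0000, 0.0000, 0.0009, 0.0036, 0.0067, 0.0121, 0.0682, 0.0859, 0.2610, 0.3622, 0.1995]  mean=1.8910  Neff=3.9792  idx=[6, 8, 9, 10, 10, 10, 11, 11, 11, 11, 11, 12, 12]
step 2: w=[0.4906, 0.2079, 0.1748, 0.0420, 0.0420, 0.0420, 0.0001, 0.0001, 0.0001, 0.0001, 0.0001, 0.0000, 0.0000]  mean=0.6278  Neff=3.1276  idx=[0, 0, 0, 0, 0, 0, 0, 1, 1, 1, 2, 2, 4]
step 3: w=[0.0414, 0.0414, 0.0414, 0.0414, 0.0414, 0.0414, 0.0414, 0.1133, 0.1133, 0.1133, 0.1207, 0.1207, 0.1288]  mean=0.7431  Neff=10.3927  idx=[0, 2, 4, 6, 7, 8, 8, 9, 10, 10, 11, 12, 12]

N_eff = 10.3927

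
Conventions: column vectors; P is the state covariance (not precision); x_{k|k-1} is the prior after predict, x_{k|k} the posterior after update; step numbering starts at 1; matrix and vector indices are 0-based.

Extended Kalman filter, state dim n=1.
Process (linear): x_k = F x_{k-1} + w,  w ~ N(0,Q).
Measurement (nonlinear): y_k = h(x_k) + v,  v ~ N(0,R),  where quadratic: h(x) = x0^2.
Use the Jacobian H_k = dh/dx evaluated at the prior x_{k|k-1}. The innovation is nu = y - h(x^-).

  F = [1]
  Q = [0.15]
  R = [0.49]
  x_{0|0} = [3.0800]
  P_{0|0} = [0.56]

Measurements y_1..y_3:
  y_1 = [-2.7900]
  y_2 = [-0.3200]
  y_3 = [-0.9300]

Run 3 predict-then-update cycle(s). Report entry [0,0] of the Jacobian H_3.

H_jac[0,0] = 1.3641

step 1: x^-=[3.0800]  P^-=[0.7100]  H_jac=[6.1600]  S=[27.4314]  K=[0.1594]  nu=[-12.2764]  x^+=[1.1227]  P^+=[0.0127]
step 2: x^-=[1.1227]  P^-=[0.1627]  H_jac=[2.2454]  S=[1.3102]  K=[0.2788]  nu=[-1.5804]  x^+=[0.6821]  P^+=[0.0608]
step 3: x^-=[0.6821]  P^-=[0.2108]  H_jac=[1.3641]  S=[0.8823]  K=[0.3260]  nu=[-1.3952]  x^+=[0.2273]  P^+=[0.1171]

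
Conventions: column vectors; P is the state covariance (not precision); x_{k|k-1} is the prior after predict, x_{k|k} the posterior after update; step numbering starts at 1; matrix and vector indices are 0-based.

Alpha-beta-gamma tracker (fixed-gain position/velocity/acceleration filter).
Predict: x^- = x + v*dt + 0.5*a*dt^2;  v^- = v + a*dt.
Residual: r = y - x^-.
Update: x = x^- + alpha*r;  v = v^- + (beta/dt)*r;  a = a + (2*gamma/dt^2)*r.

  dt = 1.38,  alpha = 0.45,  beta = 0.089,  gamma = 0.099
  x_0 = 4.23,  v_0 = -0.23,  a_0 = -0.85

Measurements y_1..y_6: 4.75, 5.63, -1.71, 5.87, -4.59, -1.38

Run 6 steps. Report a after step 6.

a_post = 0.8051

step 1: x_pred=3.1032  r=1.6468  x^+=3.8443  v^+=-1.2968  a^+=-0.6788
step 2: x_pred=1.4084  r=4.2216  x^+=3.3081  v^+=-1.9613  a^+=-0.2399
step 3: x_pred=0.3732  r=-2.0832  x^+=-0.5643  v^+=-2.4266  a^+=-0.4564
step 4: x_pred=-4.3476  r=10.2176  x^+=0.2503  v^+=-2.3976  a^+=0.6059
step 5: x_pred=-2.4814  r=-2.1086  x^+=-3.4303  v^+=-1.6974  a^+=0.3866
step 6: x_pred=-5.4046  r=4.0246  x^+=-3.5935  v^+=-0.9043  a^+=0.8051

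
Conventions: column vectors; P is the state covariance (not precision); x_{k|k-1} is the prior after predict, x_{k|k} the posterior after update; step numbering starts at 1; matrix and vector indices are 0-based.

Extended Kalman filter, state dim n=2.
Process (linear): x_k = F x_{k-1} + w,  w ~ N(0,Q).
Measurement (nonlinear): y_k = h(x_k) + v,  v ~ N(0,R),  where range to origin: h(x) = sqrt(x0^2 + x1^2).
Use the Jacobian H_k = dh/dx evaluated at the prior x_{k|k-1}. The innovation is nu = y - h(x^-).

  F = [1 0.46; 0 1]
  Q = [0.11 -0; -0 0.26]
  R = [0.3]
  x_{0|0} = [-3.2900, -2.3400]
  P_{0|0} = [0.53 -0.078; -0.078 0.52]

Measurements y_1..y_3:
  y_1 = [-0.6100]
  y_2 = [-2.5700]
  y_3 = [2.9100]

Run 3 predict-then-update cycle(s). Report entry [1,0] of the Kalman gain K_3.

step 1: x^-=[-4.3664, -2.3400]  P^-=[0.6783 0.1612; 0.1612 0.7800]  H_jac=[-0.8814 -0.4724]  S=[1.1352]  K=[-0.5937; -0.4497]  nu=[-5.5639]  x^+=[-1.0631, 0.1622]  P^+=[0.2781 -0.1419; -0.1419 0.5504]
step 2: x^-=[-0.9885, 0.1622]  P^-=[0.3740 0.1113; 0.1113 0.8104]  H_jac=[-0.9868 0.1619]  S=[0.6499]  K=[-0.5402; 0.0329]  nu=[-3.5717]  x^+=[0.9410, 0.0446]  P^+=[0.1844 0.1228; 0.1228 0.8097]
step 3: x^-=[0.9615, 0.0446]  P^-=[0.5787 0.4953; 0.4953 1.0697]  H_jac=[0.9989 0.0463]  S=[0.9256]  K=[0.6494; 0.5881]  nu=[1.9475]  x^+=[2.2261, 1.1898]  P^+=[0.1884 0.1419; 0.1419 0.7496]

K[1,0] = 0.5881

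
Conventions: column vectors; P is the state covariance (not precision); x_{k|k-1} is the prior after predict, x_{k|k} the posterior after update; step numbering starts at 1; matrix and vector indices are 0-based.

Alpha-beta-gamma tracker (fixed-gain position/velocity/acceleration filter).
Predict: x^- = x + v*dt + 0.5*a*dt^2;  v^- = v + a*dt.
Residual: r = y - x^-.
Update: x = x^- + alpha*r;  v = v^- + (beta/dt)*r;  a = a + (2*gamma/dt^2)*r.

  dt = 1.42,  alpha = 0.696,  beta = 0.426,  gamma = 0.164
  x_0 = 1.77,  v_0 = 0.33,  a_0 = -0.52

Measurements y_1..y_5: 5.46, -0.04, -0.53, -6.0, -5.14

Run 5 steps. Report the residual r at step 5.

resid = 6.7518

step 1: x_pred=1.7143  r=3.7457  x^+=4.3213  v^+=0.7153  a^+=0.0893
step 2: x_pred=5.4271  r=-5.4671  x^+=1.6220  v^+=-0.7980  a^+=-0.8000
step 3: x_pred=-0.3178  r=-0.2122  x^+=-0.4655  v^+=-1.9977  a^+=-0.8345
step 4: x_pred=-4.1436  r=-1.8564  x^+=-5.4357  v^+=-3.7397  a^+=-1.1365
step 5: x_pred=-11.8918  r=6.7518  x^+=-7.1926  v^+=-3.3280  a^+=-0.0382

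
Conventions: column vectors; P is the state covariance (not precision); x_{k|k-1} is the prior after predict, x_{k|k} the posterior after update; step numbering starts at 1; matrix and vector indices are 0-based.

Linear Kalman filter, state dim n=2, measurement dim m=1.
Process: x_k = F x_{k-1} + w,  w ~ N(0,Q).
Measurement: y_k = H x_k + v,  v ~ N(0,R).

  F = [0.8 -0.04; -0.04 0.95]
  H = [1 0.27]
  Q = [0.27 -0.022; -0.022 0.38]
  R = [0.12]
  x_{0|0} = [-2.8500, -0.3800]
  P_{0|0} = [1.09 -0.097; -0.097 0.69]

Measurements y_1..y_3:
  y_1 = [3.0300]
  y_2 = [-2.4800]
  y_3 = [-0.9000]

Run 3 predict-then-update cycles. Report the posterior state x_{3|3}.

step 1: x^-=[-2.2648, -0.2470]  P^-=[0.9749 -0.1570; -0.1570 1.0118]  S=[1.0839]  K=[0.8603; 0.1072]  nu=[5.3615]  x^+=[2.3479, 0.3279]  P^+=[0.1726 -0.2570; -0.2570 0.9994]
step 2: x^-=[1.8652, 0.2176]  P^-=[0.3985 -0.2612; -0.2612 1.3017]  S=[0.4724]  K=[0.6944; 0.1911]  nu=[-4.4039]  x^+=[-1.1928, -0.6240]  P^+=[0.1708 -0.3239; -0.3239 1.2845]
step 3: x^-=[-0.9292, -0.5451]  P^-=[0.4021 -0.3229; -0.3229 1.5641]  S=[0.4617]  K=[0.6820; 0.2152]  nu=[0.1764]  x^+=[-0.8089, -0.5071]  P^+=[0.1873 -0.3907; -0.3907 1.5428]

x_post = [-0.8089, -0.5071]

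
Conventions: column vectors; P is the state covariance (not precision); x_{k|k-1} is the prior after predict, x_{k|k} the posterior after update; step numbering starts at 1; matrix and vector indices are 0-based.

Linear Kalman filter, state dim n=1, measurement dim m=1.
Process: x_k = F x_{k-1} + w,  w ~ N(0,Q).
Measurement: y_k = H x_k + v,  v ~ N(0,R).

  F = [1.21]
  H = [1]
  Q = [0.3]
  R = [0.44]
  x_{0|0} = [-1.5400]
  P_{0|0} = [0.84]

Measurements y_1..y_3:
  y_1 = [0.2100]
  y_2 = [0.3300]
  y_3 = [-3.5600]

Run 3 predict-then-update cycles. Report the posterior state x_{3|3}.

x_post = [-2.1566]

step 1: x^-=[-1.8634]  P^-=[1.5298]  S=[1.9698]  K=[0.7766]  nu=[2.0734]  x^+=[-0.2531]  P^+=[0.3417]
step 2: x^-=[-0.3063]  P^-=[0.8003]  S=[1.2403]  K=[0.6452]  nu=[0.6363]  x^+=[0.1043]  P^+=[0.2839]
step 3: x^-=[0.1262]  P^-=[0.7157]  S=[1.1557]  K=[0.6193]  nu=[-3.6862]  x^+=[-2.1566]  P^+=[0.2725]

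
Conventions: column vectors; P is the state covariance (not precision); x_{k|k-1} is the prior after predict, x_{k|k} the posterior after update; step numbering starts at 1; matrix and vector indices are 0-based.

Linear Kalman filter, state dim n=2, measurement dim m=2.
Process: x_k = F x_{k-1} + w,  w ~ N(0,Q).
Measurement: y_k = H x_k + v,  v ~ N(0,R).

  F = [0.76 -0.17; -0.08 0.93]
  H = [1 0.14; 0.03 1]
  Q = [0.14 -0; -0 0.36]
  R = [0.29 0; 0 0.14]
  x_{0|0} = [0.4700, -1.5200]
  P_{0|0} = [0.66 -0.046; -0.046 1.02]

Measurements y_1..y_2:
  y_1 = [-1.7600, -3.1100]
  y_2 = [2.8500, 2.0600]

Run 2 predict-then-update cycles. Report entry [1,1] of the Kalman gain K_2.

K[1,1] = 0.7735

step 1: x^-=[0.6156, -1.4512]  P^-=[0.5626 -0.2345; -0.2345 1.2533]  S=[0.8115 -0.0432; -0.0432 1.3797]  K=[0.6455 -0.1376; -0.0248 0.9025]  nu=[-2.1724, -1.6773]  x^+=[-0.5560, -2.9111]  P^+=[0.1907 -0.0250; -0.0250 0.1271]
step 2: x^-=[0.0723, -2.6628]  P^-=[0.2603 -0.0497; -0.0497 0.4749]  S=[0.5457 0.0244; 0.0244 0.6121]  K=[0.4681 -0.0871; -0.0038 0.7735]  nu=[3.1505, 4.7207]  x^+=[1.1361, 0.9766]  P^+=[0.1380 -0.0163; -0.0163 0.1088]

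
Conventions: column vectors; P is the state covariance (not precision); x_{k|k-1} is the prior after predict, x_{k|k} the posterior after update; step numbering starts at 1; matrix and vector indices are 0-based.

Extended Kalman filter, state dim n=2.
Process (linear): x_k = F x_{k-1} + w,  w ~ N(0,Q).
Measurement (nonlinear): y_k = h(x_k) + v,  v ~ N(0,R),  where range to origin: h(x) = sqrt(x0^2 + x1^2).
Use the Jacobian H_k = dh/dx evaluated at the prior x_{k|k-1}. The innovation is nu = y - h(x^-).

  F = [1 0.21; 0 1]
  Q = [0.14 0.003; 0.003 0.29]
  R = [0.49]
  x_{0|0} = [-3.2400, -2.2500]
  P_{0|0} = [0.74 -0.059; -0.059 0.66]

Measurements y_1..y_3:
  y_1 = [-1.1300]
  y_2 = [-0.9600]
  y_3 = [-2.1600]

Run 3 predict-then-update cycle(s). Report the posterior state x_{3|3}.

step 1: x^-=[-3.7125, -2.2500]  P^-=[0.8843 0.0826; 0.0826 0.9500]  H_jac=[-0.8552 -0.5183]  S=[1.4652]  K=[-0.5454; -0.3843]  nu=[-5.4711]  x^+=[-0.7287, -0.1476]  P^+=[0.4485 -0.2245; -0.2245 0.7336]
step 2: x^-=[-0.7597, -0.1476]  P^-=[0.5266 -0.0674; -0.0674 1.0236]  H_jac=[-0.9816 -0.1908]  S=[1.0094]  K=[-0.4994; -0.1279]  nu=[-1.7339]  x^+=[0.1061, 0.0742]  P^+=[0.2749 -0.1319; -0.1319 1.0071]
step 3: x^-=[0.1217, 0.0742]  P^-=[0.4039 0.0826; 0.0826 1.2971]  H_jac=[0.8540 0.5203]  S=[1.2091]  K=[0.3208; 0.6165]  nu=[-2.3025]  x^+=[-0.6170, -1.3453]  P^+=[0.2795 -0.1565; -0.1565 0.8376]

x_post = [-0.6170, -1.3453]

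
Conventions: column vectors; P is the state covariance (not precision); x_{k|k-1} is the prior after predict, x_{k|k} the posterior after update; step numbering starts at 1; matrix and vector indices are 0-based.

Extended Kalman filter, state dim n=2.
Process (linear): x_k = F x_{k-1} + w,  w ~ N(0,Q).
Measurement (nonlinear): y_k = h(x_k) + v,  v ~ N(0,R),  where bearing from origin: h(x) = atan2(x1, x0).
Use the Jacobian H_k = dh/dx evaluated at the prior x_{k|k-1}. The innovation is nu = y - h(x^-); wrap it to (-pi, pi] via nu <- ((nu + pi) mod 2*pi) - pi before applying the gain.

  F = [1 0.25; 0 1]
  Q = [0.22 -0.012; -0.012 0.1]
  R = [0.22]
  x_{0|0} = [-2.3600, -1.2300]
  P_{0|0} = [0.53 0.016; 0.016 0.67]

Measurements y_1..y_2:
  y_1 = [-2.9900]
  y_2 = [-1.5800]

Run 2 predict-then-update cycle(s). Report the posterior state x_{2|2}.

x_post = [-2.9290, -1.8223]

step 1: x^-=[-2.6675, -1.2300]  P^-=[0.7999 0.1715; 0.1715 0.7700]  H_jac=[0.1426 -0.3092]  S=[0.2947]  K=[0.2070; -0.7247]  nu=[-0.2805]  x^+=[-2.7255, -1.0267]  P^+=[0.7872 0.2157; 0.2157 0.6152]
step 2: x^-=[-2.9822, -1.0267]  P^-=[1.1536 0.3575; 0.3575 0.7152]  H_jac=[0.1032 -0.2998]  S=[0.2744]  K=[0.0433; -0.6468]  nu=[1.2300]  x^+=[-2.9290, -1.8223]  P^+=[1.1530 0.3652; 0.3652 0.6004]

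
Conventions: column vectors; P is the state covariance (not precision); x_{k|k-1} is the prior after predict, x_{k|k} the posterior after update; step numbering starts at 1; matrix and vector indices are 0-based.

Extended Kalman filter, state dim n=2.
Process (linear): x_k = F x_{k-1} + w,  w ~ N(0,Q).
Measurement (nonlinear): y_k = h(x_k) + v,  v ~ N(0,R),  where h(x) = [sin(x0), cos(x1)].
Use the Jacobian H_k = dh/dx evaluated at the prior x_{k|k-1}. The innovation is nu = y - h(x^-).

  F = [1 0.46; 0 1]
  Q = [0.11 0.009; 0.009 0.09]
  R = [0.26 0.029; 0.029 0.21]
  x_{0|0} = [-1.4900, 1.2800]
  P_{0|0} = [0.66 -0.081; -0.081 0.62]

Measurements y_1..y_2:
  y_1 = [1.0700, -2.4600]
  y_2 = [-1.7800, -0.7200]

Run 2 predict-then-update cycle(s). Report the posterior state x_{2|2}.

step 1: x^-=[-0.9012, 1.2800]  P^-=[0.8267 0.2132; 0.2132 0.7100]  H_jac=[0.6207 0.0000; 0.0000 -0.9580]  S=[0.5785 -0.0978; -0.0978 0.8616]  K=[0.8635 -0.1391; 0.0972 -0.7784]  nu=[1.8541, -2.7467]  x^+=[1.0817, 3.5982]  P^+=[0.3552 0.0043; 0.0043 0.1677]
step 2: x^-=[2.7369, 3.5982]  P^-=[0.5047 0.0905; 0.0905 0.2577]  H_jac=[-0.9192 0.0000; 0.0000 0.4409]  S=[0.6865 -0.0077; -0.0077 0.2601]  K=[-0.6743 0.1335; -0.1163 0.4334]  nu=[-2.1737, 0.1775]  x^+=[4.2265, 3.9280]  P^+=[0.1865 0.0192; 0.0192 0.1988]

x_post = [4.2265, 3.9280]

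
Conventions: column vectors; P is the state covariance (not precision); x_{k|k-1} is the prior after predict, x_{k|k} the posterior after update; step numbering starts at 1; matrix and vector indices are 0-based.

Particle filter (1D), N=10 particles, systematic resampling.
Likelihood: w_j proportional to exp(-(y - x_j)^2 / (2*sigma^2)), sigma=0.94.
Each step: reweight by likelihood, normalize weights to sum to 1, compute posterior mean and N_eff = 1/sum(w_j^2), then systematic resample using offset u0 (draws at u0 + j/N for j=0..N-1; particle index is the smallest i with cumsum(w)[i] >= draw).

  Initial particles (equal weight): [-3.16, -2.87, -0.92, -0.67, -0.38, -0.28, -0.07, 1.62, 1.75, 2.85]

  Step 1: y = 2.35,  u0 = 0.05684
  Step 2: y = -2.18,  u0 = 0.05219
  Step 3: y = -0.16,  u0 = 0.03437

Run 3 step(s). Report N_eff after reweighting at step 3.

step 1: w=[0.0000, 0.0000, 0.0009, 0.0023, 0.0059, 0.0080, 0.0145, 0.2956, 0.3259, 0.3469]  mean=2.0299  Neff=3.1824  idx=[7, 7, 7, 8, 8, 8, 9, 9, 9, 9]
step 2: w=[0.2124, 0.2124, 0.2124, 0.1203, 0.1203, 0.1203, 0.0005, 0.0005, 0.0005, 0.0005]  mean=1.6692  Neff=5.5930  idx=[0, 0, 1, 1, 2, 2, 3, 3, 4, 5]
step 3: w=[0.1105, 0.1105, 0.1105, 0.1105, 0.1105, 0.1105, 0.0842, 0.0842, 0.0842, 0.0842]  mean=1.6638  Neff=9.8371  idx=[0, 1, 2, 3, 3, 4, 5, 6, 8, 9]

N_eff = 9.8371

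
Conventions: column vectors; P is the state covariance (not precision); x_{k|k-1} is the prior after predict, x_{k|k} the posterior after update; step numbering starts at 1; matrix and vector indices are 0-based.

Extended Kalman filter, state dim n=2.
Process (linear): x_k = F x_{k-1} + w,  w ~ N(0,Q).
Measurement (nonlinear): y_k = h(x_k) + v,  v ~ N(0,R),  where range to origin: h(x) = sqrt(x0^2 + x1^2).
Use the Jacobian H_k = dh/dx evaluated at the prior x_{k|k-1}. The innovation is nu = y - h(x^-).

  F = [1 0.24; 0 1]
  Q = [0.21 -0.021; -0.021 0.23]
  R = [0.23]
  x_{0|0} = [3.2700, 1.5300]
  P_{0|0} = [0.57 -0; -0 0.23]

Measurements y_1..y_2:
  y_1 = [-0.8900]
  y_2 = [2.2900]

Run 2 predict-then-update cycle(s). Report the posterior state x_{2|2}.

x_post = [0.3097, 1.7912]

step 1: x^-=[3.6372, 1.5300]  P^-=[0.7932 0.0342; 0.0342 0.4600]  H_jac=[0.9218 0.3877]  S=[0.9976]  K=[0.7462; 0.2104]  nu=[-4.8359]  x^+=[0.0284, 0.5126]  P^+=[0.2377 -0.1224; -0.1224 0.4158]
step 2: x^-=[0.1514, 0.5126]  P^-=[0.4129 -0.0436; -0.0436 0.6458]  H_jac=[0.2833 0.9590]  S=[0.8334]  K=[0.0902; 0.7283]  nu=[1.7555]  x^+=[0.3097, 1.7912]  P^+=[0.4061 -0.0984; -0.0984 0.2037]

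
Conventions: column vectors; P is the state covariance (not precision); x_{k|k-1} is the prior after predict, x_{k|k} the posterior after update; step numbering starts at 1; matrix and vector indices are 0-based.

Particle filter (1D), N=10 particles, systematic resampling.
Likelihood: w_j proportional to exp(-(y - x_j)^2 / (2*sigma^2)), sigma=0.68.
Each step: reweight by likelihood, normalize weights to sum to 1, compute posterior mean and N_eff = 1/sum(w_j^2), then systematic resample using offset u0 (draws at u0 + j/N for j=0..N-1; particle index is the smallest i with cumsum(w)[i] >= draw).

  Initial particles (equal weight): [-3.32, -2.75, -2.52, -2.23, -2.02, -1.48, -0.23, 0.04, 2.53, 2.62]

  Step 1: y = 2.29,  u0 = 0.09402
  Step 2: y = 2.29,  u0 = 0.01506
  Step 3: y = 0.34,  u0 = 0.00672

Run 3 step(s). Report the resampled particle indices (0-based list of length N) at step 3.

step 1: w=[0.0000, 0.0000, 0.0000, 0.0000, 0.0000, 0.0000, 0.0006, 0.0023, 0.5124, 0.4847]  mean=2.5664  Neff=2.0099  idx=[8, 8, 8, 8, 8, 9, 9, 9, 9, 9]
step 2: w=[0.1028, 0.1028, 0.1028, 0.1028, 0.1028, 0.0972, 0.0972, 0.0972, 0.0972, 0.0972]  mean=2.5738  Neff=9.9923  idx=[0, 1, 2, 3, 4, 5, 6, 7, 8, 9]
step 3: w=[0.1214, 0.1214, 0.1214, 0.1214, 0.1214, 0.0786, 0.0786, 0.0786, 0.0786, 0.0786]  mean=2.5654  Neff=9.5615  idx=[0, 0, 1, 2, 3, 4, 4, 6, 7, 8]

resampled_idx = [0, 0, 1, 2, 3, 4, 4, 6, 7, 8]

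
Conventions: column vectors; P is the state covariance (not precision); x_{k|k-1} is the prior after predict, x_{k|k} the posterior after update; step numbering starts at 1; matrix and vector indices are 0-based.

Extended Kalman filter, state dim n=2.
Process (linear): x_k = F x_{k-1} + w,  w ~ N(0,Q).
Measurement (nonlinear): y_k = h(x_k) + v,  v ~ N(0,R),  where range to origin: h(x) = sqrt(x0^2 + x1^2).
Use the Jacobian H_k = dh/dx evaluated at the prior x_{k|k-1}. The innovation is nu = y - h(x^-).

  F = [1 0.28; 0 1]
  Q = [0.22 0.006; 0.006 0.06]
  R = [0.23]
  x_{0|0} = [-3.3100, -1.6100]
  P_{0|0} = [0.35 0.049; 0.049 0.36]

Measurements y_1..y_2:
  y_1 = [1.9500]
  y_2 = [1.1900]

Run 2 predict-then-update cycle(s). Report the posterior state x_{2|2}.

x_post = [-1.6399, -0.5239]

step 1: x^-=[-3.7608, -1.6100]  P^-=[0.6257 0.1558; 0.1558 0.4200]  H_jac=[-0.9193 -0.3936]  S=[0.9365]  K=[-0.6796; -0.3294]  nu=[-2.1409]  x^+=[-2.3058, -0.9047]  P^+=[0.1931 -0.0539; -0.0539 0.3184]
step 2: x^-=[-2.5591, -0.9047]  P^-=[0.4079 0.0413; 0.0413 0.3784]  H_jac=[-0.9428 -0.3333]  S=[0.6605]  K=[-0.6030; -0.2498]  nu=[-1.5243]  x^+=[-1.6399, -0.5239]  P^+=[0.1677 -0.0582; -0.0582 0.3371]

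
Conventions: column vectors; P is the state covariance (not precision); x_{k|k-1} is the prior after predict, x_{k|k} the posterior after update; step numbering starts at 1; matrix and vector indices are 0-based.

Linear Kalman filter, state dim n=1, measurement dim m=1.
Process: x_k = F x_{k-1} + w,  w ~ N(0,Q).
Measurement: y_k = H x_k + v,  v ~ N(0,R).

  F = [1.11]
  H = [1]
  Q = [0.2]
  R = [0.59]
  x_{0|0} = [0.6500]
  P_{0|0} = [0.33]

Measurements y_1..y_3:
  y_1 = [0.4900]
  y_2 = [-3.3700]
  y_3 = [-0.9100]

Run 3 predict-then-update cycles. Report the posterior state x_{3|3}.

x_post = [-1.1912]

step 1: x^-=[0.7215]  P^-=[0.6066]  S=[1.1966]  K=[0.5069]  nu=[-0.2315]  x^+=[0.6041]  P^+=[0.2991]
step 2: x^-=[0.6706]  P^-=[0.5685]  S=[1.1585]  K=[0.4907]  nu=[-4.0406]  x^+=[-1.3122]  P^+=[0.2895]
step 3: x^-=[-1.4566]  P^-=[0.5567]  S=[1.1467]  K=[0.4855]  nu=[0.5466]  x^+=[-1.1912]  P^+=[0.2864]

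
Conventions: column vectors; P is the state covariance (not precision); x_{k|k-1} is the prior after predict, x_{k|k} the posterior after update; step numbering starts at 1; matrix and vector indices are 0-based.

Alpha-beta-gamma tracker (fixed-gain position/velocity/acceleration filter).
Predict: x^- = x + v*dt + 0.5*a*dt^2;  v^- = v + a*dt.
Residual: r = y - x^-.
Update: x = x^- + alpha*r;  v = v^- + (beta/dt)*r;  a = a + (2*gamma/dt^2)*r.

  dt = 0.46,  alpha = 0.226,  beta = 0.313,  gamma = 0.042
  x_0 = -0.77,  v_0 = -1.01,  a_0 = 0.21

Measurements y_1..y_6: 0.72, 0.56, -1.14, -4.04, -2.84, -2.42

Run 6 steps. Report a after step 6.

a_post = -1.3786

step 1: x_pred=-1.2124  r=1.9324  x^+=-0.7757  v^+=0.4015  a^+=0.9771
step 2: x_pred=-0.4876  r=1.0476  x^+=-0.2509  v^+=1.5638  a^+=1.3930
step 3: x_pred=0.6159  r=-1.7559  x^+=0.2190  v^+=1.0098  a^+=0.6960
step 4: x_pred=0.7572  r=-4.7972  x^+=-0.3270  v^+=-1.9342  a^+=-1.2084
step 5: x_pred=-1.3446  r=-1.4954  x^+=-1.6826  v^+=-3.5076  a^+=-1.8020
step 6: x_pred=-3.4867  r=1.0667  x^+=-3.2456  v^+=-3.6107  a^+=-1.3786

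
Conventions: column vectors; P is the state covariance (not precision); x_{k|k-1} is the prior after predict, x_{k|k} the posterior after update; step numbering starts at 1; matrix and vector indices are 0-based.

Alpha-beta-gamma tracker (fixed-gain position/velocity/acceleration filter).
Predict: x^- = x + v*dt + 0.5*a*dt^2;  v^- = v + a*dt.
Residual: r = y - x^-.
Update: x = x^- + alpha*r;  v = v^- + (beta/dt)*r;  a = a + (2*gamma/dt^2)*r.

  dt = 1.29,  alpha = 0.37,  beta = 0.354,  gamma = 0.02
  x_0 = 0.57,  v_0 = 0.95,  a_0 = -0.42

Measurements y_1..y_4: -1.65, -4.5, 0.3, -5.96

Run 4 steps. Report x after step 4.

x_post = -5.5744

step 1: x_pred=1.4460  r=-3.0960  x^+=0.3005  v^+=-0.4414  a^+=-0.4944
step 2: x_pred=-0.6803  r=-3.8197  x^+=-2.0936  v^+=-2.1274  a^+=-0.5862
step 3: x_pred=-5.3257  r=5.6257  x^+=-3.2442  v^+=-1.3398  a^+=-0.4510
step 4: x_pred=-5.3479  r=-0.6121  x^+=-5.5744  v^+=-2.0896  a^+=-0.4657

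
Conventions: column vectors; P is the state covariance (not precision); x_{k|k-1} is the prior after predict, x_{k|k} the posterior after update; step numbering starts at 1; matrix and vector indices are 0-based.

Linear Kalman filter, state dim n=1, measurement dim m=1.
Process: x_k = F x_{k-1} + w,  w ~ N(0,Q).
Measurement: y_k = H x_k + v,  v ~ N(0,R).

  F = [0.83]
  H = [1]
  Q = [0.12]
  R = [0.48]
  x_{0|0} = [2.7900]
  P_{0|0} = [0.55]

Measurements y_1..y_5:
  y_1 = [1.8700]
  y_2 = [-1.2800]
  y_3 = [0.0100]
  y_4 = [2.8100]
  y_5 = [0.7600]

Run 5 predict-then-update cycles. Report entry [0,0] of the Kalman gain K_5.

K[0,0] = 0.3216

step 1: x^-=[2.3157]  P^-=[0.4989]  S=[0.9789]  K=[0.5097]  nu=[-0.4457]  x^+=[2.0885]  P^+=[0.2446]
step 2: x^-=[1.7335]  P^-=[0.2885]  S=[0.7685]  K=[0.3754]  nu=[-3.0135]  x^+=[0.6021]  P^+=[0.1802]
step 3: x^-=[0.4998]  P^-=[0.2441]  S=[0.7241]  K=[0.3371]  nu=[-0.4898]  x^+=[0.3347]  P^+=[0.1618]
step 4: x^-=[0.2778]  P^-=[0.2315]  S=[0.7115]  K=[0.3254]  nu=[2.5322]  x^+=[1.1016]  P^+=[0.1562]
step 5: x^-=[0.9144]  P^-=[0.2276]  S=[0.7076]  K=[0.3216]  nu=[-0.1544]  x^+=[0.8647]  P^+=[0.1544]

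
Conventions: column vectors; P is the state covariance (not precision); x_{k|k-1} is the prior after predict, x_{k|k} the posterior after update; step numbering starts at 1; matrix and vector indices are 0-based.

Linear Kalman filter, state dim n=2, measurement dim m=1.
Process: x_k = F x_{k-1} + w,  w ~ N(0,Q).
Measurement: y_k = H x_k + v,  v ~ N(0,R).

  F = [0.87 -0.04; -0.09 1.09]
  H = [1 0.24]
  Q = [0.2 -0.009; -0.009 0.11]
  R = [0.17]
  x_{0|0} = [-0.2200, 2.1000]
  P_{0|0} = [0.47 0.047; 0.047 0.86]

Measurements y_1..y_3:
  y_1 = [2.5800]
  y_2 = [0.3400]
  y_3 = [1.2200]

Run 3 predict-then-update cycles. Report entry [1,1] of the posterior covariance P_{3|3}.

P_post[1,1] = 1.8189

step 1: x^-=[-0.2754, 2.3088]  P^-=[0.5538 -0.0386; -0.0386 1.1264]  S=[0.7702]  K=[0.7071; 0.3009]  nu=[2.3013]  x^+=[1.3518, 3.0013]  P^+=[0.1688 -0.2024; -0.2024 1.0566]
step 2: x^-=[1.0560, 3.1497]  P^-=[0.3435 -0.2610; -0.2610 1.4064]  S=[0.4693]  K=[0.5986; 0.1632]  nu=[-1.4719]  x^+=[0.1749, 2.9096]  P^+=[0.1754 -0.3068; -0.3068 1.3940]
step 3: x^-=[0.0358, 3.1557]  P^-=[0.3563 -0.3756; -0.3756 1.8278]  S=[0.4513]  K=[0.5898; 0.1398]  nu=[0.4268]  x^+=[0.2875, 3.2154]  P^+=[0.1993 -0.4128; -0.4128 1.8189]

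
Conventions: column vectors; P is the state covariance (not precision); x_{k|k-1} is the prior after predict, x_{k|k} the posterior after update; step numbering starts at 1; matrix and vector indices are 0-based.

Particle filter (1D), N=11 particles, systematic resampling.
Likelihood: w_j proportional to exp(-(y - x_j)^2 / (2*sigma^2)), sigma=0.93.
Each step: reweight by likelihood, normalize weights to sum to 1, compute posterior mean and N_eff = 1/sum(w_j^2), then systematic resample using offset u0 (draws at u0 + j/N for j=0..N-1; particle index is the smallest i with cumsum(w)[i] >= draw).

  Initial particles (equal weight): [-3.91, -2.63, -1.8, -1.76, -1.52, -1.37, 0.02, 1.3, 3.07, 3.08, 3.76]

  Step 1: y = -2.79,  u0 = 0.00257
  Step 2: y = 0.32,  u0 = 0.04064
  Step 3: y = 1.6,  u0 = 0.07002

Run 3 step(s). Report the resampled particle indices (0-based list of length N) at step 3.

resampled_idx = [1, 4, 6, 6, 7, 8, 8, 9, 9, 10, 10]

step 1: w=[0.1470, 0.2991, 0.1723, 0.1644, 0.1195, 0.0946, 0.0032, 0.0000, 0.0000, 0.0000, 0.0000]  mean=-2.2719  Neff=5.2358  idx=[0, 0, 1, 1, 1, 2, 2, 3, 3, 4, 5]
step 2: w=[0.0000, 0.0000, 0.0098, 0.0098, 0.0098, 0.1118, 0.1118, 0.1232, 0.1232, 0.2122, 0.2882]  mean=-1.6314  Neff=5.4418  idx=[5, 5, 6, 7, 8, 8, 9, 9, 10, 10, 10]
step 3: w=[0.0372, 0.0372, 0.0372, 0.0435, 0.0435, 0.0435, 0.1069, 0.1069, 0.1813, 0.1813, 0.1813]  mean=-1.5010  Neff=7.6144  idx=[1, 4, 6, 6, 7, 8, 8, 9, 9, 10, 10]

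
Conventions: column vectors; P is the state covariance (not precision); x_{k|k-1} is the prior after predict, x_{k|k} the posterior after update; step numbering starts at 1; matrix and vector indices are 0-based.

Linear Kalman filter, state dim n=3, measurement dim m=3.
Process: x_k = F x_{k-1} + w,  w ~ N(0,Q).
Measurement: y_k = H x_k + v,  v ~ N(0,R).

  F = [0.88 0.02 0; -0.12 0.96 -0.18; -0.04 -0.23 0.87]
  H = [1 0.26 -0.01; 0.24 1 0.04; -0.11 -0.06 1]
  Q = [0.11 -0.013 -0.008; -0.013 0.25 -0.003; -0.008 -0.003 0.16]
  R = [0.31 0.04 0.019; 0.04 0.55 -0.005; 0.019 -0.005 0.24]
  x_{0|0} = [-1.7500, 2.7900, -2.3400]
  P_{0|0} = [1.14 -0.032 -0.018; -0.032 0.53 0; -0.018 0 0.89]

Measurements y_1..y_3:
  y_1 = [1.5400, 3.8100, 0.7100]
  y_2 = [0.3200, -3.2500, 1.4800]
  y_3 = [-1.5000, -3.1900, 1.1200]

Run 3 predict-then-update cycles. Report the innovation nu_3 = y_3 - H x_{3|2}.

step 1: x^-=[-1.4842, 3.3096, -2.6075]  P^-=[0.9919 -0.1473 -0.0578; -0.1473 0.7903 -0.2518; -0.0578 -0.2518 0.8642]  S=[1.2813 0.3244 -0.2216; 0.3244 1.3068 -0.2906; -0.2216 -0.2906 1.1600]  K=[0.7738 -0.1290 -0.0208; -0.1188 0.5720 -0.1234; 0.0332 -0.0148 0.7661]  nu=[2.1376, 0.9609, 3.3528]  x^+=[-0.0240, 3.1915, 0.0180]  P^+=[0.2617 -0.1040 0.0329; -0.1040 0.3365 -0.0260; 0.0329 -0.0260 0.1866]
step 2: x^-=[0.0427, 3.0635, -0.7175]  P^-=[0.3091 -0.1269 0.0271; -0.1269 0.6043 -0.1301; 0.0271 -0.1301 0.3257]  S=[0.5941 0.1373 -0.0232; 0.1373 1.1018 -0.1440; -0.0232 -0.1440 0.5796]  K=[0.4892 -0.1086 -0.0062; -0.0695 0.5065 -0.1399; 0.0117 -0.0281 0.5637]  nu=[-0.5264, -6.2951, 2.3860]  x^+=[0.4544, -0.4219, 0.7986]  P^+=[0.1686 -0.0815 0.0220; -0.0815 0.2972 -0.0286; 0.0220 -0.0286 0.1364]
step 3: x^-=[0.3915, -0.6033, 0.7736]  P^-=[0.2378 -0.0971 0.0176; -0.0971 0.5603 -0.1155; 0.0176 -0.1155 0.2876]  S=[0.5354 0.1401 -0.0226; 0.1401 1.0690 -0.1323; -0.0226 -0.1323 0.5412]  K=[0.4206 -0.0932 -0.0102; -0.0402 0.4862 -0.1385; 0.0012 -0.0273 0.5340]  nu=[-1.7269, -2.7116, 0.3532]  x^+=[-0.0857, -1.9011, 1.0344]  P^+=[0.1448 -0.0698 0.0177; -0.0698 0.2843 -0.0271; 0.0177 -0.0271 0.1286]

innov = [-1.7269, -2.7116, 0.3532]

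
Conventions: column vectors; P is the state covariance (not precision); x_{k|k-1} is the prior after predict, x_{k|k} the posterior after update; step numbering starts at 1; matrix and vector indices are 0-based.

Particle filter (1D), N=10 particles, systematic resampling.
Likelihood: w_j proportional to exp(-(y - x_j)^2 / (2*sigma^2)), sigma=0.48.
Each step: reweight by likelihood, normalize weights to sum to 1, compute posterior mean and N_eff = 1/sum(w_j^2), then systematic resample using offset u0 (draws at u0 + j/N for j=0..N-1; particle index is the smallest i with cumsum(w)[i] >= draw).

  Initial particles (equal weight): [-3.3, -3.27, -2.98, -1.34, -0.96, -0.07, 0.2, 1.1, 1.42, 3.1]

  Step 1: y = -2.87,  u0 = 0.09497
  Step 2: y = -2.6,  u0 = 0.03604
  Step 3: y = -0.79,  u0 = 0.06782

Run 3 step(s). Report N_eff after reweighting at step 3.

step 1: w=[0.2841, 0.2998, 0.4133, 0.0026, 0.0002, 0.0000, 0.0000, 0.0000, 0.0000, 0.0000]  mean=-3.1532  Neff=2.9289  idx=[0, 0, 1, 1, 1, 2, 2, 2, 2, 2]
step 2: w=[0.0630, 0.0630, 0.0689, 0.0689, 0.0689, 0.1334, 0.1334, 0.1334, 0.1334, 0.1334]  mean=-3.0803  Neff=8.9909  idx=[0, 2, 3, 5, 5, 6, 7, 8, 8, 9]
step 3: w=[0.0054, 0.0074, 0.0074, 0.1400, 0.1400, 0.1400, 0.1400, 0.1400, 0.1400, 0.1400]  mean=-2.9860  Neff=7.2838  idx=[3, 4, 4, 5, 6, 6, 7, 8, 9, 9]

N_eff = 7.2838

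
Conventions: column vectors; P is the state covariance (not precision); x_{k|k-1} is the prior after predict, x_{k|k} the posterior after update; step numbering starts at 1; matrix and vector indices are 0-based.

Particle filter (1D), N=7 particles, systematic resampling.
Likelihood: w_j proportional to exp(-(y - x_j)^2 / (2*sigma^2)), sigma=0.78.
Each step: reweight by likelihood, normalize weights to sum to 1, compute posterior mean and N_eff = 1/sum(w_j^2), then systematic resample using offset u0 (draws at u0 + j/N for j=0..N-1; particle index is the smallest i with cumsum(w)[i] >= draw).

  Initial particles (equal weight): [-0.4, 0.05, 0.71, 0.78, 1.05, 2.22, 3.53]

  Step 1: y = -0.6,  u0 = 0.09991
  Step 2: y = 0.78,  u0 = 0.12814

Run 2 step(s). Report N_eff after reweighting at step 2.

step 1: w=[0.4328, 0.3161, 0.1092, 0.0935, 0.0477, 0.0006, 0.0000]  mean=0.0447  Neff=3.2237  idx=[0, 0, 0, 1, 1, 2, 4]
step 2: w=[0.0761, 0.0761, 0.0761, 0.1542, 0.1542, 0.2381, 0.2251]  mean=0.3295  Neff=5.8035  idx=[1, 3, 4, 5, 5, 6, 6]

N_eff = 5.8035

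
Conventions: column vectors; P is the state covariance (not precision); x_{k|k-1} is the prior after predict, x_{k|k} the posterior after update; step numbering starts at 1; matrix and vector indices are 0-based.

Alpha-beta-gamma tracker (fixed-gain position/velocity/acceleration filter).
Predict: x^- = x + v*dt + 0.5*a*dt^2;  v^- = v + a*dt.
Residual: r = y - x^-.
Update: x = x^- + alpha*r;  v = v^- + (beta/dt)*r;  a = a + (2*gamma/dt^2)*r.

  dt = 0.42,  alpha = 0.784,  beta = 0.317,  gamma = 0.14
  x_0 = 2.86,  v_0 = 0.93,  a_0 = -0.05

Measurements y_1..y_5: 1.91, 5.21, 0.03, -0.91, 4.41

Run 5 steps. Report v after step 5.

v_post = -1.7231

step 1: x_pred=3.2462  r=-1.3362  x^+=2.1986  v^+=-0.0995  a^+=-2.1709
step 2: x_pred=1.9653  r=3.2447  x^+=4.5092  v^+=1.4376  a^+=2.9793
step 3: x_pred=5.3757  r=-5.3457  x^+=1.1847  v^+=-1.3458  a^+=-5.5060
step 4: x_pred=0.1338  r=-1.0438  x^+=-0.6845  v^+=-4.4462  a^+=-7.1628
step 5: x_pred=-3.1837  r=7.5937  x^+=2.7698  v^+=-1.7231  a^+=4.8906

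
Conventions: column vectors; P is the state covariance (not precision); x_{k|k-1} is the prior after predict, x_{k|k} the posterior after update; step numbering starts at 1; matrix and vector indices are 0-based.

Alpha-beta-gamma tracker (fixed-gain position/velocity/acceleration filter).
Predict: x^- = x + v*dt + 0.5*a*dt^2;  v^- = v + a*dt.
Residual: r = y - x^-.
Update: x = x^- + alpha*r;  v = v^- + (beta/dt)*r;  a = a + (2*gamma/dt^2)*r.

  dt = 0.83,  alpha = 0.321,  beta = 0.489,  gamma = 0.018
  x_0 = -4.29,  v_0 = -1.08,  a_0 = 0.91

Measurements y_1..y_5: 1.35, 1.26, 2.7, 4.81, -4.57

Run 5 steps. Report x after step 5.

step 1: x_pred=-4.8730  r=6.2230  x^+=-2.8754  v^+=3.3416  a^+=1.2352
step 2: x_pred=0.3236  r=0.9364  x^+=0.6242  v^+=4.9185  a^+=1.2841
step 3: x_pred=5.1488  r=-2.4488  x^+=4.3628  v^+=4.5416  a^+=1.1562
step 4: x_pred=8.5305  r=-3.7205  x^+=7.3362  v^+=3.3092  a^+=0.9617
step 5: x_pred=10.4141  r=-14.9841  x^+=5.6042  v^+=-4.7206  a^+=0.1787

x_post = 5.6042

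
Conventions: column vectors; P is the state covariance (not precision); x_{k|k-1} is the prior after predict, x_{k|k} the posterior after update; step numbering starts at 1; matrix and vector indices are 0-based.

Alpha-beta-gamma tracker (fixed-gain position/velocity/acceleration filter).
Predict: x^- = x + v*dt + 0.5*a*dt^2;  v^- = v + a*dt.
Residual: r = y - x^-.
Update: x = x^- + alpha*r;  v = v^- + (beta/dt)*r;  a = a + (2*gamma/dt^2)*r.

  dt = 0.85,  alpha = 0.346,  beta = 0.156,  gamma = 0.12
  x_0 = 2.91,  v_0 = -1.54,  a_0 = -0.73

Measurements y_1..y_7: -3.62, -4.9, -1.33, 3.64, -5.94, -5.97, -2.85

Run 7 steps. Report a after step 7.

a_post = 3.1187

step 1: x_pred=1.3373  r=-4.9573  x^+=-0.3779  v^+=-3.0703  a^+=-2.3767
step 2: x_pred=-3.8463  r=-1.0537  x^+=-4.2109  v^+=-5.2839  a^+=-2.7267
step 3: x_pred=-9.6872  r=8.3572  x^+=-6.7956  v^+=-6.0678  a^+=0.0494
step 4: x_pred=-11.9354  r=15.5754  x^+=-6.5463  v^+=-3.1673  a^+=5.2232
step 5: x_pred=-7.3517  r=1.4117  x^+=-6.8632  v^+=1.5315  a^+=5.6921
step 6: x_pred=-3.5052  r=-2.4648  x^+=-4.3580  v^+=5.9175  a^+=4.8734
step 7: x_pred=2.4323  r=-5.2823  x^+=0.6046  v^+=9.0904  a^+=3.1187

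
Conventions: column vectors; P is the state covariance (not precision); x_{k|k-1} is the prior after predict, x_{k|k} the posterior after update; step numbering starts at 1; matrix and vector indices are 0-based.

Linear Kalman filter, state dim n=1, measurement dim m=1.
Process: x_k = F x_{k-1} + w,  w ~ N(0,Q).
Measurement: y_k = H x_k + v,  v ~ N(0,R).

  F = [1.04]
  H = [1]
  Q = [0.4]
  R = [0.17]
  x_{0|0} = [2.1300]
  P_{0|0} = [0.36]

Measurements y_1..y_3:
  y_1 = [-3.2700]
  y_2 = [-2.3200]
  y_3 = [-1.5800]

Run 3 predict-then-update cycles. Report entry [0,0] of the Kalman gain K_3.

K[0,0] = 0.7607

step 1: x^-=[2.2152]  P^-=[0.7894]  S=[0.9594]  K=[0.8228]  nu=[-5.4852]  x^+=[-2.2980]  P^+=[0.1399]
step 2: x^-=[-2.3900]  P^-=[0.5513]  S=[0.7213]  K=[0.7643]  nu=[0.0700]  x^+=[-2.3365]  P^+=[0.1299]
step 3: x^-=[-2.4299]  P^-=[0.5405]  S=[0.7105]  K=[0.7607]  nu=[0.8499]  x^+=[-1.7834]  P^+=[0.1293]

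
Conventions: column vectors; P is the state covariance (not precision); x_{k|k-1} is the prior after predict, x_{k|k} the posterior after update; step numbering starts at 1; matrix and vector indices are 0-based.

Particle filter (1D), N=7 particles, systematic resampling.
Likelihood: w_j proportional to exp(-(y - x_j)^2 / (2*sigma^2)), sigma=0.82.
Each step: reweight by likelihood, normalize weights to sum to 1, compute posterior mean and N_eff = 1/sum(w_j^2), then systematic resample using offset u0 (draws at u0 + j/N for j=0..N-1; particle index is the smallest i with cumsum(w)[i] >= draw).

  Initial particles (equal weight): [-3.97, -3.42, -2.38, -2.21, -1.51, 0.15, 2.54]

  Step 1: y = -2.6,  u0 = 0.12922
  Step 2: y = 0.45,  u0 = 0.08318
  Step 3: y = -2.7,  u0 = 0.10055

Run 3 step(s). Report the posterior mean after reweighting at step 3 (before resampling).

step 1: w=[0.0792, 0.1939, 0.3083, 0.2854, 0.1321, 0.0012, 0.0000]  mean=-2.5411  Neff=4.2049  idx=[1, 1, 2, 2, 3, 3, 4]
step 2: w=[0.0002, 0.0002, 0.0355, 0.0355, 0.0710, 0.0710, 0.7866]  mean=-1.6719  Neff=1.5839  idx=[4, 6, 6, 6, 6, 6, 6]
step 3: w=[0.2855, 0.1191, 0.1191, 0.1191, 0.1191, 0.1191, 0.1191]  mean=-1.7099  Neff=6.0024  idx=[0, 0, 1, 3, 4, 5, 6]

post_mean = -1.7099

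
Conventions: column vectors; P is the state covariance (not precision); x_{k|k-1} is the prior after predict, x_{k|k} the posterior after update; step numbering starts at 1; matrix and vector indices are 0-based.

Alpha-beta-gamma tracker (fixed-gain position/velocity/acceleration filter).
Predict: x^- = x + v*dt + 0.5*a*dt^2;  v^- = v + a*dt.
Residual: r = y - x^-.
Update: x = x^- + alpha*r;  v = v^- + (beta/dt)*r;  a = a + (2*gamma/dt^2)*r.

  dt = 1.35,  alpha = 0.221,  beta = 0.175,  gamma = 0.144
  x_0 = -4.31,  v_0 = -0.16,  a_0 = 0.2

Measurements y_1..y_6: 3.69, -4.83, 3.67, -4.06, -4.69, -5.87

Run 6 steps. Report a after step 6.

step 1: x_pred=-4.3438  r=8.0337  x^+=-2.5683  v^+=1.1514  a^+=1.4695
step 2: x_pred=0.3252  r=-5.1552  x^+=-0.8141  v^+=2.4670  a^+=0.6549
step 3: x_pred=3.1131  r=0.5569  x^+=3.2362  v^+=3.4233  a^+=0.7429
step 4: x_pred=8.5346  r=-12.5946  x^+=5.7512  v^+=2.7935  a^+=-1.2474
step 5: x_pred=8.3858  r=-13.0758  x^+=5.4960  v^+=-0.5854  a^+=-3.3137
step 6: x_pred=1.6861  r=-7.5561  x^+=0.0162  v^+=-6.0384  a^+=-4.5077

a_post = -4.5077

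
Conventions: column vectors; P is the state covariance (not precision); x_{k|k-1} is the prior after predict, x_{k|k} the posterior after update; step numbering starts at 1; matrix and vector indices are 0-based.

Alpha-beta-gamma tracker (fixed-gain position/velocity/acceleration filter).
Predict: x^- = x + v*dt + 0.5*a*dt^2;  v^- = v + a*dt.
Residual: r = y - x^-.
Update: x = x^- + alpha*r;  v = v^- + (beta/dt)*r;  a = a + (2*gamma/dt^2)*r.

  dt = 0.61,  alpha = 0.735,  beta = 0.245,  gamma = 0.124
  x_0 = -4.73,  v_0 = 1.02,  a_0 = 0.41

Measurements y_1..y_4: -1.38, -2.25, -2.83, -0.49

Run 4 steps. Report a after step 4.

a_post = -0.8708

step 1: x_pred=-4.0315  r=2.6515  x^+=-2.0827  v^+=2.3351  a^+=2.1772
step 2: x_pred=-0.2532  r=-1.9968  x^+=-1.7208  v^+=2.8612  a^+=0.8464
step 3: x_pred=0.1819  r=-3.0119  x^+=-2.0318  v^+=2.1677  a^+=-1.1610
step 4: x_pred=-0.9255  r=0.4355  x^+=-0.6054  v^+=1.6344  a^+=-0.8708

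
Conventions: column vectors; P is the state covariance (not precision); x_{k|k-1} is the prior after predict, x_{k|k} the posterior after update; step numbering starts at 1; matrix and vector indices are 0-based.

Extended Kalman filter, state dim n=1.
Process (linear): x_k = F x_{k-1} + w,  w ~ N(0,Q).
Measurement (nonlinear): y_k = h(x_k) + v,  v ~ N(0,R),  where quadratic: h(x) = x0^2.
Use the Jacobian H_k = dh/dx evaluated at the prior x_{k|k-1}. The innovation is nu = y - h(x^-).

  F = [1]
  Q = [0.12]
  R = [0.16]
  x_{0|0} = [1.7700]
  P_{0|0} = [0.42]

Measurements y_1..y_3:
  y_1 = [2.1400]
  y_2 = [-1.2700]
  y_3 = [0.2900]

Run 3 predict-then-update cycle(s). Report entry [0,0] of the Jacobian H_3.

H_jac[0,0] = 0.9258

step 1: x^-=[1.7700]  P^-=[0.5400]  H_jac=[3.5400]  S=[6.9271]  K=[0.2760]  nu=[-0.9929]  x^+=[1.4960]  P^+=[0.0125]
step 2: x^-=[1.4960]  P^-=[0.1325]  H_jac=[2.9920]  S=[1.3459]  K=[0.2945]  nu=[-3.5080]  x^+=[0.4629]  P^+=[0.0157]
step 3: x^-=[0.4629]  P^-=[0.1357]  H_jac=[0.9258]  S=[0.2764]  K=[0.4548]  nu=[0.0757]  x^+=[0.4973]  P^+=[0.0786]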